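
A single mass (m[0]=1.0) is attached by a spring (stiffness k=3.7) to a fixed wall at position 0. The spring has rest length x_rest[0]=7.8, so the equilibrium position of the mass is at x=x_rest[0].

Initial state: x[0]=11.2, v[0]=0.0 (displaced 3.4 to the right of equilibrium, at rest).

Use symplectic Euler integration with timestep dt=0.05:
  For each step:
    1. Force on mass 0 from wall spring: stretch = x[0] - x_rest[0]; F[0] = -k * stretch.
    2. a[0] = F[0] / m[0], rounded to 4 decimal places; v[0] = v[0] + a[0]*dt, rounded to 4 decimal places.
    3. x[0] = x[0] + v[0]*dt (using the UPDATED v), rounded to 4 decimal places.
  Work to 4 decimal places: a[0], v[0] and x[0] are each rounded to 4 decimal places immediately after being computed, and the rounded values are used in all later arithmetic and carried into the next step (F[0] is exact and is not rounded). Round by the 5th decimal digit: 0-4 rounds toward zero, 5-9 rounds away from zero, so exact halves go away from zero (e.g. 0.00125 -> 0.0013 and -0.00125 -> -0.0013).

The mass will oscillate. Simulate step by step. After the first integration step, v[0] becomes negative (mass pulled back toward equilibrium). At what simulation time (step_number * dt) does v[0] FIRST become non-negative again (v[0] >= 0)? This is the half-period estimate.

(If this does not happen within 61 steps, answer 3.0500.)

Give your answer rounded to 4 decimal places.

Step 0: x=[11.2000] v=[0.0000]
Step 1: x=[11.1686] v=[-0.6290]
Step 2: x=[11.1060] v=[-1.2522]
Step 3: x=[11.0128] v=[-1.8638]
Step 4: x=[10.8899] v=[-2.4582]
Step 5: x=[10.7384] v=[-3.0298]
Step 6: x=[10.5597] v=[-3.5734]
Step 7: x=[10.3555] v=[-4.0839]
Step 8: x=[10.1277] v=[-4.5567]
Step 9: x=[9.8783] v=[-4.9873]
Step 10: x=[9.6097] v=[-5.3718]
Step 11: x=[9.3244] v=[-5.7066]
Step 12: x=[9.0250] v=[-5.9886]
Step 13: x=[8.7142] v=[-6.2152]
Step 14: x=[8.3950] v=[-6.3843]
Step 15: x=[8.0703] v=[-6.4944]
Step 16: x=[7.7431] v=[-6.5444]
Step 17: x=[7.4164] v=[-6.5339]
Step 18: x=[7.0933] v=[-6.4629]
Step 19: x=[6.7767] v=[-6.3322]
Step 20: x=[6.4696] v=[-6.1429]
Step 21: x=[6.1748] v=[-5.8968]
Step 22: x=[5.8950] v=[-5.5961]
Step 23: x=[5.6328] v=[-5.2437]
Step 24: x=[5.3907] v=[-4.8428]
Step 25: x=[5.1708] v=[-4.3971]
Step 26: x=[4.9753] v=[-3.9107]
Step 27: x=[4.8059] v=[-3.3881]
Step 28: x=[4.6642] v=[-2.8342]
Step 29: x=[4.5515] v=[-2.2541]
Step 30: x=[4.4688] v=[-1.6531]
Step 31: x=[4.4170] v=[-1.0368]
Step 32: x=[4.3965] v=[-0.4109]
Step 33: x=[4.4074] v=[0.2188]
First v>=0 after going negative at step 33, time=1.6500

Answer: 1.6500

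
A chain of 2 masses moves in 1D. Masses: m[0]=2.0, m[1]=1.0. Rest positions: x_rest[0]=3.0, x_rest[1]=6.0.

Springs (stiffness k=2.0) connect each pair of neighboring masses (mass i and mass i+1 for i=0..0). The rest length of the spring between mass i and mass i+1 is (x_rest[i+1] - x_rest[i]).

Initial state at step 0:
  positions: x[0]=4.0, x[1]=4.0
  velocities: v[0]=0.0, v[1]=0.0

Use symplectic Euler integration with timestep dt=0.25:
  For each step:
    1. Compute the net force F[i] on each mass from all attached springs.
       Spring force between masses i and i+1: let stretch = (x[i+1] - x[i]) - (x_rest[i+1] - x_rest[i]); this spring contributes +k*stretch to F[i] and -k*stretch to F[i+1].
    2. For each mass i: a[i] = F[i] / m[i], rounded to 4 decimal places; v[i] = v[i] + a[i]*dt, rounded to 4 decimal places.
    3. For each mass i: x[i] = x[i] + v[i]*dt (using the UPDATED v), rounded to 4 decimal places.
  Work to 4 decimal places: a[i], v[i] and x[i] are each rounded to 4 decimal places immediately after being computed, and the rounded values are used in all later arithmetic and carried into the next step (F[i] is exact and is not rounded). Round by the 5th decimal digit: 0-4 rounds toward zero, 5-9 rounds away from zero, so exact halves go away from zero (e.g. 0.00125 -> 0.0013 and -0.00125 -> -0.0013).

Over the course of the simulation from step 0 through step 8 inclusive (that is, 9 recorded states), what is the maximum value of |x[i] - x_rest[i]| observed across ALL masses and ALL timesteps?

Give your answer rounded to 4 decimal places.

Answer: 2.0310

Derivation:
Step 0: x=[4.0000 4.0000] v=[0.0000 0.0000]
Step 1: x=[3.8125 4.3750] v=[-0.7500 1.5000]
Step 2: x=[3.4727 5.0547] v=[-1.3594 2.7188]
Step 3: x=[3.0442 5.9117] v=[-1.7139 3.4278]
Step 4: x=[2.6075 6.7852] v=[-1.7470 3.4941]
Step 5: x=[2.2444 7.5115] v=[-1.4526 2.9053]
Step 6: x=[2.0230 7.9545] v=[-0.8858 1.7718]
Step 7: x=[1.9848 8.0310] v=[-0.1529 0.3061]
Step 8: x=[2.1370 7.7268] v=[0.6087 -1.2170]
Max displacement = 2.0310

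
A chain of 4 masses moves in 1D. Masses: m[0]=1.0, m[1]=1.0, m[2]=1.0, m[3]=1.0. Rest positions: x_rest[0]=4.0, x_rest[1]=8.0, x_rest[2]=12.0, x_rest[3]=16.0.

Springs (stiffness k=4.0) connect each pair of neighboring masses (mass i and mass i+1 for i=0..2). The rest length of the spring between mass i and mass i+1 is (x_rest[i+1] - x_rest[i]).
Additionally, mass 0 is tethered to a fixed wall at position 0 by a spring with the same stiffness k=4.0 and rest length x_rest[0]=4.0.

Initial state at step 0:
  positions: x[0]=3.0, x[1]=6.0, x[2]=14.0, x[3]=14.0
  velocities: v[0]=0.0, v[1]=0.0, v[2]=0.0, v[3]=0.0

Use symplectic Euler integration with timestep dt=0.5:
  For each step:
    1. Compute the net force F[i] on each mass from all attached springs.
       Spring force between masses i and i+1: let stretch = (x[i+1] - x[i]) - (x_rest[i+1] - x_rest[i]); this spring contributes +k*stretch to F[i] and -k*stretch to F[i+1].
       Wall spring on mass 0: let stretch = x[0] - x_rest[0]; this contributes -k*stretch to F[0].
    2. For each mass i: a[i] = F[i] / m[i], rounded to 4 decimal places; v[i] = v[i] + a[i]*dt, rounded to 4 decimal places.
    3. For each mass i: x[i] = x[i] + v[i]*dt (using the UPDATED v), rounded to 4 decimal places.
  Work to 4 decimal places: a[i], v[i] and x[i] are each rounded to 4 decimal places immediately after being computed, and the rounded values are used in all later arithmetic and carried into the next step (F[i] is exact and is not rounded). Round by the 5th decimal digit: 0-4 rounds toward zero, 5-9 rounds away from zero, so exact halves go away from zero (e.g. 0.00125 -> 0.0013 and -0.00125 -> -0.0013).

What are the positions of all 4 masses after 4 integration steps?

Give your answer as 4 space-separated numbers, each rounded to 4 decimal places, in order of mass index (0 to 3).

Step 0: x=[3.0000 6.0000 14.0000 14.0000] v=[0.0000 0.0000 0.0000 0.0000]
Step 1: x=[3.0000 11.0000 6.0000 18.0000] v=[0.0000 10.0000 -16.0000 8.0000]
Step 2: x=[8.0000 3.0000 15.0000 14.0000] v=[10.0000 -16.0000 18.0000 -8.0000]
Step 3: x=[0.0000 12.0000 11.0000 15.0000] v=[-16.0000 18.0000 -8.0000 2.0000]
Step 4: x=[4.0000 8.0000 12.0000 16.0000] v=[8.0000 -8.0000 2.0000 2.0000]

Answer: 4.0000 8.0000 12.0000 16.0000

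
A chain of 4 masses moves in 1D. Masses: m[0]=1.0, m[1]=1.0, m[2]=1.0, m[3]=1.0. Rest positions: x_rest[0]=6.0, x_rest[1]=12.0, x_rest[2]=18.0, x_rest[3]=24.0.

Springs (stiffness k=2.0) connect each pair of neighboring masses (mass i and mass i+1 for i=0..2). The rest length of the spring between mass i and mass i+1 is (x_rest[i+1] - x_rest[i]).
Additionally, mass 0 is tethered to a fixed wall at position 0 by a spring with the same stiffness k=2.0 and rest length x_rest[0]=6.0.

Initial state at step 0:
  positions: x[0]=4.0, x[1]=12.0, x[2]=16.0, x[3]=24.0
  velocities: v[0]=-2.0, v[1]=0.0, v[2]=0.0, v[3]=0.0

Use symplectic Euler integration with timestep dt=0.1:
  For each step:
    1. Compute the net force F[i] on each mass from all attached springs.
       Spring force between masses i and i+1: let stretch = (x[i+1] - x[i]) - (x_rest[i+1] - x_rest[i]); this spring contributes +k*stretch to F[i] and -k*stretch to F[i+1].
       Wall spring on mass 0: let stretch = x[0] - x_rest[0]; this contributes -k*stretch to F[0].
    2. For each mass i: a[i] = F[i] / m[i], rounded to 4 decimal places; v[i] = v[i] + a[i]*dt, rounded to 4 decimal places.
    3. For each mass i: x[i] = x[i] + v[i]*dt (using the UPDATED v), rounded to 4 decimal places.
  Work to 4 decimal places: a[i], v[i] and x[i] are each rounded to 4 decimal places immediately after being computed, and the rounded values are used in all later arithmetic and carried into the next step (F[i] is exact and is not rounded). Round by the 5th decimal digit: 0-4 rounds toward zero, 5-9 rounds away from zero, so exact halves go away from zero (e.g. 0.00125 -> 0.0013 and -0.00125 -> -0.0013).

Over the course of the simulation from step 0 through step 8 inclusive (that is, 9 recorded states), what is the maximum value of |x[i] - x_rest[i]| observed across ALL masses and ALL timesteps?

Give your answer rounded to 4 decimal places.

Answer: 2.1568

Derivation:
Step 0: x=[4.0000 12.0000 16.0000 24.0000] v=[-2.0000 0.0000 0.0000 0.0000]
Step 1: x=[3.8800 11.9200 16.0800 23.9600] v=[-1.2000 -0.8000 0.8000 -0.4000]
Step 2: x=[3.8432 11.7624 16.2344 23.8824] v=[-0.3680 -1.5760 1.5440 -0.7760]
Step 3: x=[3.8879 11.5359 16.4523 23.7718] v=[0.4472 -2.2654 2.1792 -1.1056]
Step 4: x=[4.0078 11.2547 16.7183 23.6349] v=[1.1992 -2.8117 2.6598 -1.3695]
Step 5: x=[4.1925 10.9379 17.0133 23.4796] v=[1.8470 -3.1684 2.9504 -1.5528]
Step 6: x=[4.4283 10.6077 17.3162 23.3150] v=[2.3576 -3.3024 3.0286 -1.6461]
Step 7: x=[4.6991 10.2880 17.6049 23.1504] v=[2.7078 -3.1966 2.8867 -1.6459]
Step 8: x=[4.9877 10.0029 17.8581 22.9949] v=[2.8858 -2.8510 2.5324 -1.5550]
Max displacement = 2.1568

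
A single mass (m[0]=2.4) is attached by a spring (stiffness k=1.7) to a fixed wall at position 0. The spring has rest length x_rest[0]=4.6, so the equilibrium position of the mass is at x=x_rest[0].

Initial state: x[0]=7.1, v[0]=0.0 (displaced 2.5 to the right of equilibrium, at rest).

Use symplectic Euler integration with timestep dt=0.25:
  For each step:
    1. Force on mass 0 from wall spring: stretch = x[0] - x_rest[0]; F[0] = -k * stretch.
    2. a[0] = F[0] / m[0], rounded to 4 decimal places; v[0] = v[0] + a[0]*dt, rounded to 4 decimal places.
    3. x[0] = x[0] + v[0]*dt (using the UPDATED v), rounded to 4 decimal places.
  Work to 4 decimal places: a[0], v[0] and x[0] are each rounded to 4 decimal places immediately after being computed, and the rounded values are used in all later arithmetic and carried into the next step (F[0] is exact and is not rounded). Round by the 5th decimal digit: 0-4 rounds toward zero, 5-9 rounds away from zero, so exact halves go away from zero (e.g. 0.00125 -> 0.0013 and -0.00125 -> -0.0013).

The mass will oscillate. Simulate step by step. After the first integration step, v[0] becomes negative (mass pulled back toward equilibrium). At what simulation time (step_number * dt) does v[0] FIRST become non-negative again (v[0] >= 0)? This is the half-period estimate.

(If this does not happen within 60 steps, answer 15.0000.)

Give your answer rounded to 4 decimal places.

Step 0: x=[7.1000] v=[0.0000]
Step 1: x=[6.9893] v=[-0.4427]
Step 2: x=[6.7729] v=[-0.8658]
Step 3: x=[6.4603] v=[-1.2506]
Step 4: x=[6.0653] v=[-1.5800]
Step 5: x=[5.6054] v=[-1.8395]
Step 6: x=[5.1010] v=[-2.0176]
Step 7: x=[4.5744] v=[-2.1063]
Step 8: x=[4.0490] v=[-2.1018]
Step 9: x=[3.5480] v=[-2.0042]
Step 10: x=[3.0935] v=[-1.8179]
Step 11: x=[2.7057] v=[-1.5511]
Step 12: x=[2.4018] v=[-1.2157]
Step 13: x=[2.1952] v=[-0.8264]
Step 14: x=[2.0951] v=[-0.4006]
Step 15: x=[2.1059] v=[0.0430]
First v>=0 after going negative at step 15, time=3.7500

Answer: 3.7500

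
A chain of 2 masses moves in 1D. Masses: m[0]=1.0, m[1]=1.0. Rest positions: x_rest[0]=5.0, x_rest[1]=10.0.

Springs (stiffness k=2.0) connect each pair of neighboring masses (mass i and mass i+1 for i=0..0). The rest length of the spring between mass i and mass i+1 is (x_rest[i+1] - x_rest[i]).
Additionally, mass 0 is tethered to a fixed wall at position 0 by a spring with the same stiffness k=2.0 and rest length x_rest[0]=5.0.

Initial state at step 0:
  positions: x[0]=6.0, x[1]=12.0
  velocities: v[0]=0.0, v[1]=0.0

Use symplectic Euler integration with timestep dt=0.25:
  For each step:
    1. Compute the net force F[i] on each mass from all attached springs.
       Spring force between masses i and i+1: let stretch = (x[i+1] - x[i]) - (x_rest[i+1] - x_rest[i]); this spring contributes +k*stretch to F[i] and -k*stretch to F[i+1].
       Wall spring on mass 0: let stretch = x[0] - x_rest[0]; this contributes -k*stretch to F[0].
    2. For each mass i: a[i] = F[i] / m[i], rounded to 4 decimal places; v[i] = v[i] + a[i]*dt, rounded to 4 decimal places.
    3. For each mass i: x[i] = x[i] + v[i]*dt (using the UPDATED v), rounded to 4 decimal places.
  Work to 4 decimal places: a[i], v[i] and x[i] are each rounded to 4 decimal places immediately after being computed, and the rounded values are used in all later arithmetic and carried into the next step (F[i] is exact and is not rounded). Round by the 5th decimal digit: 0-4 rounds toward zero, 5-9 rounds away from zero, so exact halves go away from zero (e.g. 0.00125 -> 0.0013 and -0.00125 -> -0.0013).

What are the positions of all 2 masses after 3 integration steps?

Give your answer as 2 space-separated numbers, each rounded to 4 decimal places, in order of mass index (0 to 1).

Answer: 5.9278 11.3242

Derivation:
Step 0: x=[6.0000 12.0000] v=[0.0000 0.0000]
Step 1: x=[6.0000 11.8750] v=[0.0000 -0.5000]
Step 2: x=[5.9844 11.6406] v=[-0.0625 -0.9375]
Step 3: x=[5.9278 11.3242] v=[-0.2266 -1.2656]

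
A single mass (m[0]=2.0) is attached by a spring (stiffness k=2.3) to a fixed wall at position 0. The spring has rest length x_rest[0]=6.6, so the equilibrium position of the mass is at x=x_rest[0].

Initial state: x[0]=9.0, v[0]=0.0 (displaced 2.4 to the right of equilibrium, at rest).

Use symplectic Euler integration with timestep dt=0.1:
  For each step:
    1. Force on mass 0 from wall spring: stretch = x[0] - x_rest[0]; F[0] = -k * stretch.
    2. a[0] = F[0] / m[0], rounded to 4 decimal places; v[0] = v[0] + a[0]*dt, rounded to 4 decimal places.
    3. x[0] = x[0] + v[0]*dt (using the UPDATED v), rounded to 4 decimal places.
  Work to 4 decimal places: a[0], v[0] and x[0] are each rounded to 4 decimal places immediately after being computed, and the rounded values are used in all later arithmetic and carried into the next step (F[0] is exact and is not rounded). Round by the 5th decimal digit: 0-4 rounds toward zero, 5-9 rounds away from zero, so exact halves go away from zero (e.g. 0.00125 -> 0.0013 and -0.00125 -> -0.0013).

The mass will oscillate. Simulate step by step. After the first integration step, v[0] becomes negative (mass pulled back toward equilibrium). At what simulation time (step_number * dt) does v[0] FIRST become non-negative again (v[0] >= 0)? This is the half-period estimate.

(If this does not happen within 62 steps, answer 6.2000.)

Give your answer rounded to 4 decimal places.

Answer: 3.0000

Derivation:
Step 0: x=[9.0000] v=[0.0000]
Step 1: x=[8.9724] v=[-0.2760]
Step 2: x=[8.9175] v=[-0.5488]
Step 3: x=[8.8360] v=[-0.8153]
Step 4: x=[8.7288] v=[-1.0724]
Step 5: x=[8.5971] v=[-1.3172]
Step 6: x=[8.4424] v=[-1.5469]
Step 7: x=[8.2665] v=[-1.7588]
Step 8: x=[8.0715] v=[-1.9505]
Step 9: x=[7.8595] v=[-2.1197]
Step 10: x=[7.6331] v=[-2.2645]
Step 11: x=[7.3948] v=[-2.3833]
Step 12: x=[7.1473] v=[-2.4747]
Step 13: x=[6.8935] v=[-2.5376]
Step 14: x=[6.6364] v=[-2.5714]
Step 15: x=[6.3788] v=[-2.5756]
Step 16: x=[6.1238] v=[-2.5502]
Step 17: x=[5.8743] v=[-2.4954]
Step 18: x=[5.6331] v=[-2.4119]
Step 19: x=[5.4030] v=[-2.3007]
Step 20: x=[5.1867] v=[-2.1630]
Step 21: x=[4.9867] v=[-2.0005]
Step 22: x=[4.8052] v=[-1.8150]
Step 23: x=[4.6443] v=[-1.6086]
Step 24: x=[4.5059] v=[-1.3837]
Step 25: x=[4.3916] v=[-1.1429]
Step 26: x=[4.3027] v=[-0.8889]
Step 27: x=[4.2402] v=[-0.6247]
Step 28: x=[4.2049] v=[-0.3533]
Step 29: x=[4.1971] v=[-0.0779]
Step 30: x=[4.2169] v=[0.1984]
First v>=0 after going negative at step 30, time=3.0000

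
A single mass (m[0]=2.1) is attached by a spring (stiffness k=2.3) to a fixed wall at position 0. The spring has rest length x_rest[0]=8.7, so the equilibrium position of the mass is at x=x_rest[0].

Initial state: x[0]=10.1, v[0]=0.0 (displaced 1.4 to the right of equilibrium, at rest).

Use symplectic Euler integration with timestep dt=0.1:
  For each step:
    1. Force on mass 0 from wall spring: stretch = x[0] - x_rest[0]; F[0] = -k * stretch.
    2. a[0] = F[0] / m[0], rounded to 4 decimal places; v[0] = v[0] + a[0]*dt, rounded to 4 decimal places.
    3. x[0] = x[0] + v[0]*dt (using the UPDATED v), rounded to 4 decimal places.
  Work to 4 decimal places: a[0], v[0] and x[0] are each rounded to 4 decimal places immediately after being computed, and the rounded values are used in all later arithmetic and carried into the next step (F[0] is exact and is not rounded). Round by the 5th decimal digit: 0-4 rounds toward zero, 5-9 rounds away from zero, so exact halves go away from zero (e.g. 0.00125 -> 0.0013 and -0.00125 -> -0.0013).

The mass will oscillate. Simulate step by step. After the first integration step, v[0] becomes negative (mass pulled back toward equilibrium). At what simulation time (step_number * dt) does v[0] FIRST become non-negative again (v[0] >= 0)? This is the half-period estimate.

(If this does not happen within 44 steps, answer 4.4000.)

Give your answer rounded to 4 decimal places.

Answer: 3.1000

Derivation:
Step 0: x=[10.1000] v=[0.0000]
Step 1: x=[10.0847] v=[-0.1533]
Step 2: x=[10.0542] v=[-0.3050]
Step 3: x=[10.0089] v=[-0.4533]
Step 4: x=[9.9492] v=[-0.5967]
Step 5: x=[9.8759] v=[-0.7335]
Step 6: x=[9.7897] v=[-0.8623]
Step 7: x=[9.6915] v=[-0.9817]
Step 8: x=[9.5825] v=[-1.0903]
Step 9: x=[9.4638] v=[-1.1870]
Step 10: x=[9.3367] v=[-1.2707]
Step 11: x=[9.2027] v=[-1.3404]
Step 12: x=[9.0632] v=[-1.3955]
Step 13: x=[8.9197] v=[-1.4353]
Step 14: x=[8.7738] v=[-1.4594]
Step 15: x=[8.6271] v=[-1.4675]
Step 16: x=[8.4812] v=[-1.4595]
Step 17: x=[8.3377] v=[-1.4355]
Step 18: x=[8.1981] v=[-1.3958]
Step 19: x=[8.0640] v=[-1.3408]
Step 20: x=[7.9369] v=[-1.2711]
Step 21: x=[7.8182] v=[-1.1875]
Step 22: x=[7.7091] v=[-1.0909]
Step 23: x=[7.6109] v=[-0.9824]
Step 24: x=[7.5246] v=[-0.8631]
Step 25: x=[7.4512] v=[-0.7344]
Step 26: x=[7.3914] v=[-0.5976]
Step 27: x=[7.3460] v=[-0.4543]
Step 28: x=[7.3154] v=[-0.3060]
Step 29: x=[7.3000] v=[-0.1544]
Step 30: x=[7.2999] v=[-0.0011]
Step 31: x=[7.3151] v=[0.1522]
First v>=0 after going negative at step 31, time=3.1000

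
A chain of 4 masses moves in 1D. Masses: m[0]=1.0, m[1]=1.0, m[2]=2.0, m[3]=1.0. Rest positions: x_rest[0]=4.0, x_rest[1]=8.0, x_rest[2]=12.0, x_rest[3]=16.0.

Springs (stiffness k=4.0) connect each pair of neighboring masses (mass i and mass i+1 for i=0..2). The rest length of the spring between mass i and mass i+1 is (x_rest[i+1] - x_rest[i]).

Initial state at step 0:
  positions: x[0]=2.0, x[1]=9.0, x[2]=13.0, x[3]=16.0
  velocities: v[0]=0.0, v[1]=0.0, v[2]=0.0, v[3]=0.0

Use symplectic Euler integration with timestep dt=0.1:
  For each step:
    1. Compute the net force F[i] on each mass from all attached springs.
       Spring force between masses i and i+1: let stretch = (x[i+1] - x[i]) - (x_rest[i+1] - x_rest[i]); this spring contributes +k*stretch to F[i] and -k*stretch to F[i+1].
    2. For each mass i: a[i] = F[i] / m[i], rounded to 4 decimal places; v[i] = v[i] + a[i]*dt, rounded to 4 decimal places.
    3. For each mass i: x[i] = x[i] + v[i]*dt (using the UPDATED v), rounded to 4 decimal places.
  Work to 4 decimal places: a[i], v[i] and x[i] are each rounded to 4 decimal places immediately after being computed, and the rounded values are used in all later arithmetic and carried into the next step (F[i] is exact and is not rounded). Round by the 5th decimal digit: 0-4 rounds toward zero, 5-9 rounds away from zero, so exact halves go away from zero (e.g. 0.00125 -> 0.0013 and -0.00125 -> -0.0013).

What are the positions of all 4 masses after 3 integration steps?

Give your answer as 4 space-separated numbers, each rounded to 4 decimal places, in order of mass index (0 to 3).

Step 0: x=[2.0000 9.0000 13.0000 16.0000] v=[0.0000 0.0000 0.0000 0.0000]
Step 1: x=[2.1200 8.8800 12.9800 16.0400] v=[1.2000 -1.2000 -0.2000 0.4000]
Step 2: x=[2.3504 8.6536 12.9392 16.1176] v=[2.3040 -2.2640 -0.4080 0.7760]
Step 3: x=[2.6729 8.3465 12.8763 16.2281] v=[3.2253 -3.0710 -0.6294 1.1046]

Answer: 2.6729 8.3465 12.8763 16.2281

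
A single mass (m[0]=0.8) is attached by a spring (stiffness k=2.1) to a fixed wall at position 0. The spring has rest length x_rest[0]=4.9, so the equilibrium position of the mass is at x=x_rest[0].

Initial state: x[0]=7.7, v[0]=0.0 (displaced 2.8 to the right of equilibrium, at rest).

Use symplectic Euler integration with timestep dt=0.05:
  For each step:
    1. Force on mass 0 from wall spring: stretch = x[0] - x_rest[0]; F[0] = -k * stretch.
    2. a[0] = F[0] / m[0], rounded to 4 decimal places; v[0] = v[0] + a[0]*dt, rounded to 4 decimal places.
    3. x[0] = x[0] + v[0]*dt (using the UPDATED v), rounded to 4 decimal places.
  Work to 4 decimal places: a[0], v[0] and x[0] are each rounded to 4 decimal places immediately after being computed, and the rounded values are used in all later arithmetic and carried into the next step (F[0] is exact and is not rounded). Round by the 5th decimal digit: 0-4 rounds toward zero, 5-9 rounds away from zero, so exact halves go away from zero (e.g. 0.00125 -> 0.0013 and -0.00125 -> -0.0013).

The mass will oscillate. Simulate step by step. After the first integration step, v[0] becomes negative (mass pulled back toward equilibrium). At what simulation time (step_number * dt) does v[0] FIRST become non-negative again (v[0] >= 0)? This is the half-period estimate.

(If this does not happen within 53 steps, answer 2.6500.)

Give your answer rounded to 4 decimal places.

Answer: 1.9500

Derivation:
Step 0: x=[7.7000] v=[0.0000]
Step 1: x=[7.6816] v=[-0.3675]
Step 2: x=[7.6450] v=[-0.7326]
Step 3: x=[7.5904] v=[-1.0929]
Step 4: x=[7.5181] v=[-1.4460]
Step 5: x=[7.4286] v=[-1.7896]
Step 6: x=[7.3225] v=[-2.1215]
Step 7: x=[7.2005] v=[-2.4395]
Step 8: x=[7.0634] v=[-2.7414]
Step 9: x=[6.9121] v=[-3.0253]
Step 10: x=[6.7476] v=[-3.2894]
Step 11: x=[6.5710] v=[-3.5319]
Step 12: x=[6.3834] v=[-3.7512]
Step 13: x=[6.1861] v=[-3.9459]
Step 14: x=[5.9804] v=[-4.1147]
Step 15: x=[5.7676] v=[-4.2565]
Step 16: x=[5.5491] v=[-4.3704]
Step 17: x=[5.3263] v=[-4.4556]
Step 18: x=[5.1007] v=[-4.5116]
Step 19: x=[4.8738] v=[-4.5379]
Step 20: x=[4.6471] v=[-4.5345]
Step 21: x=[4.4220] v=[-4.5013]
Step 22: x=[4.2001] v=[-4.4386]
Step 23: x=[3.9828] v=[-4.3467]
Step 24: x=[3.7715] v=[-4.2263]
Step 25: x=[3.5676] v=[-4.0782]
Step 26: x=[3.3724] v=[-3.9033]
Step 27: x=[3.1873] v=[-3.7028]
Step 28: x=[3.0134] v=[-3.4780]
Step 29: x=[2.8519] v=[-3.2304]
Step 30: x=[2.7038] v=[-2.9616]
Step 31: x=[2.5701] v=[-2.6734]
Step 32: x=[2.4517] v=[-2.3676]
Step 33: x=[2.3494] v=[-2.0463]
Step 34: x=[2.2638] v=[-1.7115]
Step 35: x=[2.1955] v=[-1.3655]
Step 36: x=[2.1450] v=[-1.0105]
Step 37: x=[2.1126] v=[-0.6489]
Step 38: x=[2.0984] v=[-0.2831]
Step 39: x=[2.1026] v=[0.0846]
First v>=0 after going negative at step 39, time=1.9500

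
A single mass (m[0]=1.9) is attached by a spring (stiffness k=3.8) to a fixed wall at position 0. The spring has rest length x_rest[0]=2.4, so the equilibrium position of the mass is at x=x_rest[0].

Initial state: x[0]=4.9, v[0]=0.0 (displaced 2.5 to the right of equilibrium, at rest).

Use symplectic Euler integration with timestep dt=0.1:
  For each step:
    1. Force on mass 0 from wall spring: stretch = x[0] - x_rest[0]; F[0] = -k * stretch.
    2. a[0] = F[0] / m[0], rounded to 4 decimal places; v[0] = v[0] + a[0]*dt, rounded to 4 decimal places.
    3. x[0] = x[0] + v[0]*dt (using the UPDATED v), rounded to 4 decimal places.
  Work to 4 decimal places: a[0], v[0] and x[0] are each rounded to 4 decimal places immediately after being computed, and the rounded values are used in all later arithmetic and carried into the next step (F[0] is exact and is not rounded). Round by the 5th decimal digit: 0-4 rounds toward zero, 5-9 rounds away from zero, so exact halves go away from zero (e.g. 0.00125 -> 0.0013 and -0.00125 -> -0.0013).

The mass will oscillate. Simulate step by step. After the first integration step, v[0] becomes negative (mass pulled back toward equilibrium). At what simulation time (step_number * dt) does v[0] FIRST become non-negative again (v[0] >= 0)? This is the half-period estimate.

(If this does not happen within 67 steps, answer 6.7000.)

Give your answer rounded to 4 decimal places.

Answer: 2.3000

Derivation:
Step 0: x=[4.9000] v=[0.0000]
Step 1: x=[4.8500] v=[-0.5000]
Step 2: x=[4.7510] v=[-0.9900]
Step 3: x=[4.6050] v=[-1.4602]
Step 4: x=[4.4149] v=[-1.9012]
Step 5: x=[4.1845] v=[-2.3042]
Step 6: x=[3.9184] v=[-2.6611]
Step 7: x=[3.6219] v=[-2.9648]
Step 8: x=[3.3010] v=[-3.2092]
Step 9: x=[2.9621] v=[-3.3894]
Step 10: x=[2.6119] v=[-3.5018]
Step 11: x=[2.2575] v=[-3.5442]
Step 12: x=[1.9059] v=[-3.5157]
Step 13: x=[1.5642] v=[-3.4169]
Step 14: x=[1.2392] v=[-3.2497]
Step 15: x=[0.9375] v=[-3.0175]
Step 16: x=[0.6650] v=[-2.7250]
Step 17: x=[0.4272] v=[-2.3780]
Step 18: x=[0.2289] v=[-1.9834]
Step 19: x=[0.0740] v=[-1.5492]
Step 20: x=[-0.0344] v=[-1.0840]
Step 21: x=[-0.0941] v=[-0.5971]
Step 22: x=[-0.1039] v=[-0.0983]
Step 23: x=[-0.0637] v=[0.4025]
First v>=0 after going negative at step 23, time=2.3000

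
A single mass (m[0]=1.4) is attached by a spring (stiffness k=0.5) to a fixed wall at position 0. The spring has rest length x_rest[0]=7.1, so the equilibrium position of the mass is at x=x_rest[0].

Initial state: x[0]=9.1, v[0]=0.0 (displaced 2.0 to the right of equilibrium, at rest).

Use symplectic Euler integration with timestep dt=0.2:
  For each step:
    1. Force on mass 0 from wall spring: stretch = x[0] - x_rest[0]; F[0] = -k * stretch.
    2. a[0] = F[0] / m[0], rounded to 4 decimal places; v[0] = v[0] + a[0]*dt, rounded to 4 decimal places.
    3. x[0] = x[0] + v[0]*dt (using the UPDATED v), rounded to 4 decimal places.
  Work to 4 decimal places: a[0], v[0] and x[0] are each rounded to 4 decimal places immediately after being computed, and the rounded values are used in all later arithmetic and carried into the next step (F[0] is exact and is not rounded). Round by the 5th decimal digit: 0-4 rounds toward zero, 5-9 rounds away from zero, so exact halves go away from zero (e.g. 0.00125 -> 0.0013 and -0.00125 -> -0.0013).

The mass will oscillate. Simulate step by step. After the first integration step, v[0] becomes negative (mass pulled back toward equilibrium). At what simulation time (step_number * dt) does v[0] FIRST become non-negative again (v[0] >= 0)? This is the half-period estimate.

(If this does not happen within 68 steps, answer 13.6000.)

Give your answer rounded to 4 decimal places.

Answer: 5.4000

Derivation:
Step 0: x=[9.1000] v=[0.0000]
Step 1: x=[9.0714] v=[-0.1429]
Step 2: x=[9.0147] v=[-0.2837]
Step 3: x=[8.9306] v=[-0.4205]
Step 4: x=[8.8203] v=[-0.5513]
Step 5: x=[8.6855] v=[-0.6742]
Step 6: x=[8.5280] v=[-0.7875]
Step 7: x=[8.3501] v=[-0.8895]
Step 8: x=[8.1543] v=[-0.9788]
Step 9: x=[7.9435] v=[-1.0541]
Step 10: x=[7.7206] v=[-1.1144]
Step 11: x=[7.4889] v=[-1.1587]
Step 12: x=[7.2516] v=[-1.1865]
Step 13: x=[7.0121] v=[-1.1973]
Step 14: x=[6.7739] v=[-1.1910]
Step 15: x=[6.5404] v=[-1.1677]
Step 16: x=[6.3149] v=[-1.1277]
Step 17: x=[6.1006] v=[-1.0716]
Step 18: x=[5.9006] v=[-1.0002]
Step 19: x=[5.7177] v=[-0.9145]
Step 20: x=[5.5545] v=[-0.8158]
Step 21: x=[5.4134] v=[-0.7054]
Step 22: x=[5.2964] v=[-0.5849]
Step 23: x=[5.2052] v=[-0.4561]
Step 24: x=[5.1410] v=[-0.3208]
Step 25: x=[5.1048] v=[-0.1809]
Step 26: x=[5.0971] v=[-0.0384]
Step 27: x=[5.1180] v=[0.1047]
First v>=0 after going negative at step 27, time=5.4000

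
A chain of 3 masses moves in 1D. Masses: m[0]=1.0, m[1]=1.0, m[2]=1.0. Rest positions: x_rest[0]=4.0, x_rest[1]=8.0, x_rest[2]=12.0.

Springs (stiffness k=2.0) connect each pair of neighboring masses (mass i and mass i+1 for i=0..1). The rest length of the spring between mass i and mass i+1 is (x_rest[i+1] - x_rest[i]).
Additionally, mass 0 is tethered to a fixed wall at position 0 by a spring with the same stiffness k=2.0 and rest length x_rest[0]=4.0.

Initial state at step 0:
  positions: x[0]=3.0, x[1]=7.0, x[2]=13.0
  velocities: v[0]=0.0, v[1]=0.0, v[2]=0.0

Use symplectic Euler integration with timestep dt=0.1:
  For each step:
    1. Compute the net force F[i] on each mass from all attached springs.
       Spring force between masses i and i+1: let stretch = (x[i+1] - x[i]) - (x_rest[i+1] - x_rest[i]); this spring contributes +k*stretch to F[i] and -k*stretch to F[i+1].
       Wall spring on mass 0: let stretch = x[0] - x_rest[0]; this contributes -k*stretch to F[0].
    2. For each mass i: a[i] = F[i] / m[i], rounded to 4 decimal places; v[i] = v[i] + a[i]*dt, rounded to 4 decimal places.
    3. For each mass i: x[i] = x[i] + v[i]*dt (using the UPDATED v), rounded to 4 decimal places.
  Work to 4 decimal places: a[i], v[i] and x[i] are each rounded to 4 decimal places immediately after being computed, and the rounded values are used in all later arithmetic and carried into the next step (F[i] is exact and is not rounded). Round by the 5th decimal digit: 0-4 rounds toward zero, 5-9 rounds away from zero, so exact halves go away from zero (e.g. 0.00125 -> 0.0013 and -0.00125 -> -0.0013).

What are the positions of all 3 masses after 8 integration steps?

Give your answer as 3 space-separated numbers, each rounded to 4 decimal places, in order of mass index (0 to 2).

Step 0: x=[3.0000 7.0000 13.0000] v=[0.0000 0.0000 0.0000]
Step 1: x=[3.0200 7.0400 12.9600] v=[0.2000 0.4000 -0.4000]
Step 2: x=[3.0600 7.1180 12.8816] v=[0.4000 0.7800 -0.7840]
Step 3: x=[3.1200 7.2301 12.7679] v=[0.5996 1.1211 -1.1367]
Step 4: x=[3.1998 7.3708 12.6235] v=[0.7976 1.4066 -1.4443]
Step 5: x=[3.2990 7.5331 12.4540] v=[0.9918 1.6229 -1.6948]
Step 6: x=[3.4169 7.7091 12.2661] v=[1.1788 1.7603 -1.8790]
Step 7: x=[3.5523 7.8904 12.0671] v=[1.3539 1.8133 -1.9904]
Step 8: x=[3.7034 8.0685 11.8645] v=[1.5111 1.7810 -2.0257]

Answer: 3.7034 8.0685 11.8645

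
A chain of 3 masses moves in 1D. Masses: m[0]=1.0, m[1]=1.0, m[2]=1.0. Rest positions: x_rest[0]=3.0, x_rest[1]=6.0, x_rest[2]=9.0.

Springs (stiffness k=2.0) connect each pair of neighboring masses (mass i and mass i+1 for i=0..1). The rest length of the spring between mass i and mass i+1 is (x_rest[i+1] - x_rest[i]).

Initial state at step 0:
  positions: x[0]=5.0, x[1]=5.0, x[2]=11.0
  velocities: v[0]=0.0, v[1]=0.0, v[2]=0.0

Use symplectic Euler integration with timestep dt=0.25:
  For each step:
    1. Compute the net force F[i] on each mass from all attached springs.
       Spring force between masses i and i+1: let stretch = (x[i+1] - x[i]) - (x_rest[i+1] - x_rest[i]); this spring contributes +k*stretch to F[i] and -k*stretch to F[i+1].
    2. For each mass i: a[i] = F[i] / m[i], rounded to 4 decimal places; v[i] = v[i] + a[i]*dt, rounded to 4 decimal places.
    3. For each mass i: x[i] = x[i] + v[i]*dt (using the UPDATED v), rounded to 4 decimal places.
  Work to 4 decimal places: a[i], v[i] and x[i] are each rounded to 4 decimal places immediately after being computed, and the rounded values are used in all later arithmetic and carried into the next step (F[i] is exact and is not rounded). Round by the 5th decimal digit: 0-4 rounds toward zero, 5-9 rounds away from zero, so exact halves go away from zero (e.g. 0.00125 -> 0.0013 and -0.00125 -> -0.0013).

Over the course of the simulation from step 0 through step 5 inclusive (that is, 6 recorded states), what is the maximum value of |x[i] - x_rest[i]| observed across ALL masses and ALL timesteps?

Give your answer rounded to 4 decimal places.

Answer: 3.0182

Derivation:
Step 0: x=[5.0000 5.0000 11.0000] v=[0.0000 0.0000 0.0000]
Step 1: x=[4.6250 5.7500 10.6250] v=[-1.5000 3.0000 -1.5000]
Step 2: x=[4.0156 6.9688 10.0156] v=[-2.4375 4.8750 -2.4375]
Step 3: x=[3.4004 8.1993 9.4004] v=[-2.4609 4.9218 -2.4609]
Step 4: x=[3.0100 8.9800 9.0100] v=[-1.5615 3.1229 -1.5615]
Step 5: x=[2.9909 9.0182 8.9909] v=[-0.0765 0.1529 -0.0765]
Max displacement = 3.0182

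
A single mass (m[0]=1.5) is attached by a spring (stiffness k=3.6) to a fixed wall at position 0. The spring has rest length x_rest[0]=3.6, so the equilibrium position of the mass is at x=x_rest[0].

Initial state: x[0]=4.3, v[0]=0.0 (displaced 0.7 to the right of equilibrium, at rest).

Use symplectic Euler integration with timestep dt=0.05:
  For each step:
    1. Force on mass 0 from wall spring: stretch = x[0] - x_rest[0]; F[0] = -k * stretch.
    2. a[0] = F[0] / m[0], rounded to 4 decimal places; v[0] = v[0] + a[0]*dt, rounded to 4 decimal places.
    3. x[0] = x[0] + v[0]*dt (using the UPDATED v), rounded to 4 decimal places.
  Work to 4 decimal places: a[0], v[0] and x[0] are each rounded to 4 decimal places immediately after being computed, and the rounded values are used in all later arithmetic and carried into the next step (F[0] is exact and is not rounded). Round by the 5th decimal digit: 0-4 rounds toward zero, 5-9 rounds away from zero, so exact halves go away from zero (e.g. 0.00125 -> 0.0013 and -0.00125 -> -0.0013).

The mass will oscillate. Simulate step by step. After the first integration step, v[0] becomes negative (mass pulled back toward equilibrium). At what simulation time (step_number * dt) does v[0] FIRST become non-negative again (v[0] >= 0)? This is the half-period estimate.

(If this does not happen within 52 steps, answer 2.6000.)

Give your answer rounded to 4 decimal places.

Answer: 2.0500

Derivation:
Step 0: x=[4.3000] v=[0.0000]
Step 1: x=[4.2958] v=[-0.0840]
Step 2: x=[4.2874] v=[-0.1675]
Step 3: x=[4.2749] v=[-0.2500]
Step 4: x=[4.2584] v=[-0.3310]
Step 5: x=[4.2379] v=[-0.4100]
Step 6: x=[4.2136] v=[-0.4866]
Step 7: x=[4.1856] v=[-0.5602]
Step 8: x=[4.1541] v=[-0.6305]
Step 9: x=[4.1193] v=[-0.6970]
Step 10: x=[4.0813] v=[-0.7593]
Step 11: x=[4.0404] v=[-0.8171]
Step 12: x=[3.9969] v=[-0.8700]
Step 13: x=[3.9510] v=[-0.9176]
Step 14: x=[3.9030] v=[-0.9597]
Step 15: x=[3.8532] v=[-0.9961]
Step 16: x=[3.8019] v=[-1.0265]
Step 17: x=[3.7494] v=[-1.0507]
Step 18: x=[3.6960] v=[-1.0686]
Step 19: x=[3.6420] v=[-1.0801]
Step 20: x=[3.5877] v=[-1.0851]
Step 21: x=[3.5335] v=[-1.0836]
Step 22: x=[3.4797] v=[-1.0756]
Step 23: x=[3.4266] v=[-1.0612]
Step 24: x=[3.3746] v=[-1.0404]
Step 25: x=[3.3239] v=[-1.0134]
Step 26: x=[3.2749] v=[-0.9803]
Step 27: x=[3.2278] v=[-0.9413]
Step 28: x=[3.1830] v=[-0.8966]
Step 29: x=[3.1407] v=[-0.8466]
Step 30: x=[3.1011] v=[-0.7915]
Step 31: x=[3.0645] v=[-0.7316]
Step 32: x=[3.0311] v=[-0.6673]
Step 33: x=[3.0012] v=[-0.5990]
Step 34: x=[2.9748] v=[-0.5271]
Step 35: x=[2.9522] v=[-0.4521]
Step 36: x=[2.9335] v=[-0.3744]
Step 37: x=[2.9188] v=[-0.2944]
Step 38: x=[2.9082] v=[-0.2127]
Step 39: x=[2.9017] v=[-0.1297]
Step 40: x=[2.8994] v=[-0.0459]
Step 41: x=[2.9013] v=[0.0382]
First v>=0 after going negative at step 41, time=2.0500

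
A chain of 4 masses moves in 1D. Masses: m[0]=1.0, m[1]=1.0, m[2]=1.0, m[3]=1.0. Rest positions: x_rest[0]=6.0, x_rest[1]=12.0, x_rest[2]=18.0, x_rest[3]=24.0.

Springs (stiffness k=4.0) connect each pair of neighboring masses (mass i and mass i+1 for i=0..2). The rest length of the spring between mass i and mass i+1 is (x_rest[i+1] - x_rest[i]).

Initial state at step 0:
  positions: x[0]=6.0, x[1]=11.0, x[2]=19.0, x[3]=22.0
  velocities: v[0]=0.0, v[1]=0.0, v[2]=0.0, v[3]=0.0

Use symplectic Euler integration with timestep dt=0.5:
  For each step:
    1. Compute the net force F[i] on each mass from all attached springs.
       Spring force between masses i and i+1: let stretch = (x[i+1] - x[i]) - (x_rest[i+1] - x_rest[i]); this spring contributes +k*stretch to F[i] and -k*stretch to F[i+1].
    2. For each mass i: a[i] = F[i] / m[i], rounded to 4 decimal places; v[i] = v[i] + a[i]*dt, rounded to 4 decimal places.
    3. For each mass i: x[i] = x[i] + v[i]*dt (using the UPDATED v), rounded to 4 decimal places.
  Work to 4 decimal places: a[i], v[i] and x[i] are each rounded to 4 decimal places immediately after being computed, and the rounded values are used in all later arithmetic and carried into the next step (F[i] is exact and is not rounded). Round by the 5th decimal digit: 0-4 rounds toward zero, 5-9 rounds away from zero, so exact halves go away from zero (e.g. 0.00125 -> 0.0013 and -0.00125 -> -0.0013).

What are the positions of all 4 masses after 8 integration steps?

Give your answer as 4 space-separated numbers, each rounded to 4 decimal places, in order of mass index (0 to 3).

Step 0: x=[6.0000 11.0000 19.0000 22.0000] v=[0.0000 0.0000 0.0000 0.0000]
Step 1: x=[5.0000 14.0000 14.0000 25.0000] v=[-2.0000 6.0000 -10.0000 6.0000]
Step 2: x=[7.0000 8.0000 20.0000 23.0000] v=[4.0000 -12.0000 12.0000 -4.0000]
Step 3: x=[4.0000 13.0000 17.0000 24.0000] v=[-6.0000 10.0000 -6.0000 2.0000]
Step 4: x=[4.0000 13.0000 17.0000 24.0000] v=[0.0000 0.0000 0.0000 0.0000]
Step 5: x=[7.0000 8.0000 20.0000 23.0000] v=[6.0000 -10.0000 6.0000 -2.0000]
Step 6: x=[5.0000 14.0000 14.0000 25.0000] v=[-4.0000 12.0000 -12.0000 4.0000]
Step 7: x=[6.0000 11.0000 19.0000 22.0000] v=[2.0000 -6.0000 10.0000 -6.0000]
Step 8: x=[6.0000 11.0000 19.0000 22.0000] v=[0.0000 0.0000 0.0000 0.0000]

Answer: 6.0000 11.0000 19.0000 22.0000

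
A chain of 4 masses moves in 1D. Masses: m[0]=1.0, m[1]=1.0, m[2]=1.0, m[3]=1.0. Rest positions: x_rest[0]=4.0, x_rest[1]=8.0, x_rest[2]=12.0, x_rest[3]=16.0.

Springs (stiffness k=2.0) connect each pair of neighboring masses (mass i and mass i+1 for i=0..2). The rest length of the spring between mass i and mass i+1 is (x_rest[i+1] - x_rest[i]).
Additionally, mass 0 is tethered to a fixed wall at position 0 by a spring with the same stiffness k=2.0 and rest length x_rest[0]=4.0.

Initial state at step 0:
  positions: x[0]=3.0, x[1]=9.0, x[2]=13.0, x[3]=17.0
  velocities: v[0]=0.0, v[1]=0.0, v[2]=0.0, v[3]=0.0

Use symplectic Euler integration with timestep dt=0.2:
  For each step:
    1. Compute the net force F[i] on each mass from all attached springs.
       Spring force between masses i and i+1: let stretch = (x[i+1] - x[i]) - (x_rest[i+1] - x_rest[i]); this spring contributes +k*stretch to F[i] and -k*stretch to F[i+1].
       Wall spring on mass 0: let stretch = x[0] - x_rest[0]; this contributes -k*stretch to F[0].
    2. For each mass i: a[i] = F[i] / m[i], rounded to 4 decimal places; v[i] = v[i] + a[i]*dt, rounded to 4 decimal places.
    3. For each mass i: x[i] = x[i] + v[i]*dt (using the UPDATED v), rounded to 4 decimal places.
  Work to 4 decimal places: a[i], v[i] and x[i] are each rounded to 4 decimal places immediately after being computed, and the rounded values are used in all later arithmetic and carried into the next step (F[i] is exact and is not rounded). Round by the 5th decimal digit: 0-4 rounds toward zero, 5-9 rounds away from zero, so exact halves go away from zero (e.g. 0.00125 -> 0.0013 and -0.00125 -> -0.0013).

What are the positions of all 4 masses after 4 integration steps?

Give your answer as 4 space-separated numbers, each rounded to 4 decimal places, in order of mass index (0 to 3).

Answer: 4.7116 7.9893 12.8454 16.9934

Derivation:
Step 0: x=[3.0000 9.0000 13.0000 17.0000] v=[0.0000 0.0000 0.0000 0.0000]
Step 1: x=[3.2400 8.8400 13.0000 17.0000] v=[1.2000 -0.8000 0.0000 0.0000]
Step 2: x=[3.6688 8.5648 12.9872 17.0000] v=[2.1440 -1.3760 -0.0640 0.0000]
Step 3: x=[4.1958 8.2517 12.9416 16.9990] v=[2.6349 -1.5654 -0.2278 -0.0051]
Step 4: x=[4.7116 7.9893 12.8454 16.9934] v=[2.5789 -1.3118 -0.4808 -0.0281]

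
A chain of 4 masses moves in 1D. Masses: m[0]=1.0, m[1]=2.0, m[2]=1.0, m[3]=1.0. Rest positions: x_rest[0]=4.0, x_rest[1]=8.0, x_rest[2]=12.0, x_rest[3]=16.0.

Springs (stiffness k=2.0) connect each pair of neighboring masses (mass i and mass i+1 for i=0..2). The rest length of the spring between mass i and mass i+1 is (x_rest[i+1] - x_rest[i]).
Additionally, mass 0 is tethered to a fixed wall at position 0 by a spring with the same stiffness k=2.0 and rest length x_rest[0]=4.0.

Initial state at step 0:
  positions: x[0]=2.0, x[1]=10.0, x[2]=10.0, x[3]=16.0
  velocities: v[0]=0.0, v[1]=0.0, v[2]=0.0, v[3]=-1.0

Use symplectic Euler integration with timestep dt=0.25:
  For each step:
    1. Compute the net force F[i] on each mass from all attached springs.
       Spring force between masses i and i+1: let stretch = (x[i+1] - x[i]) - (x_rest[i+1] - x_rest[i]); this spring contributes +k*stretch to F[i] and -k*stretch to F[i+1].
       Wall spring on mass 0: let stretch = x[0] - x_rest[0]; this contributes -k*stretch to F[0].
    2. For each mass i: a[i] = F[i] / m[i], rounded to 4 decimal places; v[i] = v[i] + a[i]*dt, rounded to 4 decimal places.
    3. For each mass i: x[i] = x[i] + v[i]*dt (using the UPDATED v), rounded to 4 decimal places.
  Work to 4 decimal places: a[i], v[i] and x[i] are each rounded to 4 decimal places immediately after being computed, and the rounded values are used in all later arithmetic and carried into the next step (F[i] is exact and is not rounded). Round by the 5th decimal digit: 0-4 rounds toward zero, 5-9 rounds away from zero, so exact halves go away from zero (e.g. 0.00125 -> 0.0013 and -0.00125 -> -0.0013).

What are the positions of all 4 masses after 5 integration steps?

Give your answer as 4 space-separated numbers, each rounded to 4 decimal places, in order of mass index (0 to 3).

Answer: 6.5604 6.6170 13.6097 14.6013

Derivation:
Step 0: x=[2.0000 10.0000 10.0000 16.0000] v=[0.0000 0.0000 0.0000 -1.0000]
Step 1: x=[2.7500 9.5000 10.7500 15.5000] v=[3.0000 -2.0000 3.0000 -2.0000]
Step 2: x=[4.0000 8.6563 11.9375 14.9063] v=[5.0000 -3.3750 4.7500 -2.3750]
Step 3: x=[5.3321 7.7266 13.0860 14.4415] v=[5.3282 -3.7188 4.5938 -1.8594]
Step 4: x=[6.2970 6.9822 13.7340 14.3072] v=[3.8594 -2.9776 2.5919 -0.5372]
Step 5: x=[6.5604 6.6170 13.6097 14.6013] v=[1.0535 -1.4610 -0.4974 1.1762]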